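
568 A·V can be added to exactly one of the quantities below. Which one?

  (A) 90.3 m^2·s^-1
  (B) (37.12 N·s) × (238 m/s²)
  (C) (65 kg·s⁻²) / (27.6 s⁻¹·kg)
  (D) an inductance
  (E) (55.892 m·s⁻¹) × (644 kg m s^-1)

Reference: V·A = J·C⁻¹·A = kg·m²·s⁻³.
Each option:
  (A) m²·s⁻¹
  (B) [kg·m·s⁻¹] · [m·s⁻²] = kg·m²·s⁻³  ← same
  (C) [kg·s⁻²] / [kg·s⁻¹] = s⁻¹
  (D) [inductance] = kg·m²·s⁻²·A⁻²
  (E) [m·s⁻¹] · [kg·m·s⁻¹] = kg·m²·s⁻²
Only (B) matches kg·m²·s⁻³.

(B)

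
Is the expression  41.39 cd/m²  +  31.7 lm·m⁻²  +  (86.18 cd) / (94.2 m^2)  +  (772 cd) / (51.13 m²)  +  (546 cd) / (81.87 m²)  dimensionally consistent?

Reduce each to base SI dimensions:
  41.39 cd/m²:  cd·m⁻² = m⁻²·cd
  31.7 lm·m⁻²:  lm·m⁻² = cd·m⁻² = m⁻²·cd
  (86.18 cd) / (94.2 m^2):  [cd] / [m²] = m⁻²·cd
  (772 cd) / (51.13 m²):  [cd] / [m²] = m⁻²·cd
  (546 cd) / (81.87 m²):  [cd] / [m²] = m⁻²·cd
Every term reduces to m⁻²·cd.

Yes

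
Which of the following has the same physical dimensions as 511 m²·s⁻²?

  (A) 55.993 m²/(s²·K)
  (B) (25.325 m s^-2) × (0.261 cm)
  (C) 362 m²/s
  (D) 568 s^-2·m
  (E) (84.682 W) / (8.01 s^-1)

(B)

Reference: m²·s⁻².
Each option:
  (A) m²·s⁻²·K⁻¹
  (B) [m·s⁻²] · [m] = m²·s⁻²  ← same
  (C) m²·s⁻¹
  (D) m·s⁻²
  (E) [kg·m²·s⁻³] / [s⁻¹] = kg·m²·s⁻²
Only (B) matches m²·s⁻².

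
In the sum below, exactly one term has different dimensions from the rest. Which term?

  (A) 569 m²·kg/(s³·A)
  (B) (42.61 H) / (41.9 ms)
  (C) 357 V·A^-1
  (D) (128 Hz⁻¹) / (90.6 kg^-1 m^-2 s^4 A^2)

In SI base units:
  (A) kg·m²·s⁻³·A⁻¹
  (B) [kg·m²·s⁻²·A⁻²] / [s] = kg·m²·s⁻³·A⁻²
  (C) V·A⁻¹ = J·C⁻¹·A⁻¹ = kg·m²·s⁻³·A⁻²
  (D) [s] / [kg⁻¹·m⁻²·s⁴·A²] = kg·m²·s⁻³·A⁻²
All reduce to kg·m²·s⁻³·A⁻² except (A), which is kg·m²·s⁻³·A⁻¹.

(A)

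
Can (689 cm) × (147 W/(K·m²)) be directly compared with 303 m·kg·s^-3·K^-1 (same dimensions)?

Expand each in SI base units:
  (689 cm) × (147 W/(K·m²)):  [m] · [kg·s⁻³·K⁻¹] = kg·m·s⁻³·K⁻¹
  303 m·kg·s^-3·K^-1:  kg·m·s⁻³·K⁻¹
Both are kg·m·s⁻³·K⁻¹, so they have the same dimensions and can be added.

Yes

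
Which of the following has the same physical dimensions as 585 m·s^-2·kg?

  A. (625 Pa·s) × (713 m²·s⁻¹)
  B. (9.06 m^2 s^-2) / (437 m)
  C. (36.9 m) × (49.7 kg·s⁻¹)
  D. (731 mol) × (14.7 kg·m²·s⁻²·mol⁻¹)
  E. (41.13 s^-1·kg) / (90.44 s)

Reference: kg·m·s⁻².
Each option:
  A. [kg·m⁻¹·s⁻¹] · [m²·s⁻¹] = kg·m·s⁻²  ← same
  B. [m²·s⁻²] / [m] = m·s⁻²
  C. [m] · [kg·s⁻¹] = kg·m·s⁻¹
  D. [mol] · [kg·m²·s⁻²·mol⁻¹] = kg·m²·s⁻²
  E. [kg·s⁻¹] / [s] = kg·s⁻²
Only A. matches kg·m·s⁻².

A.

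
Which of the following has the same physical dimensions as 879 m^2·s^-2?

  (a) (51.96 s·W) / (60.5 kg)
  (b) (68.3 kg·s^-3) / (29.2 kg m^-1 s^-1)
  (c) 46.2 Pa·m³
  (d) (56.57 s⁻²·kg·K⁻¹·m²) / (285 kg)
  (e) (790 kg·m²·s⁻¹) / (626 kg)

(a)

Reference: m²·s⁻².
Each option:
  (a) [kg·m²·s⁻²] / [kg] = m²·s⁻²  ← same
  (b) [kg·s⁻³] / [kg·m⁻¹·s⁻¹] = m·s⁻²
  (c) Pa·m³ = N·m⁻²·m³ = kg·m²·s⁻²
  (d) [kg·m²·s⁻²·K⁻¹] / [kg] = m²·s⁻²·K⁻¹
  (e) [kg·m²·s⁻¹] / [kg] = m²·s⁻¹
Only (a) matches m²·s⁻².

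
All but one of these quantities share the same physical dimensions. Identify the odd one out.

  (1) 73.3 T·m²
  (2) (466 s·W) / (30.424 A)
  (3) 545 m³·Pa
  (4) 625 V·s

In SI base units:
  (1) T·m² = Wb·m⁻²·m² = kg·m²·s⁻²·A⁻¹
  (2) [kg·m²·s⁻²] / [A] = kg·m²·s⁻²·A⁻¹
  (3) Pa·m³ = N·m⁻²·m³ = kg·m²·s⁻²
  (4) V·s = J·C⁻¹·s = kg·m²·s⁻²·A⁻¹
All reduce to kg·m²·s⁻²·A⁻¹ except (3), which is kg·m²·s⁻².

(3)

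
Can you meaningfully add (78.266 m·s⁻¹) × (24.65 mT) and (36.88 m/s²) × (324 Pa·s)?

In SI base units:
  (78.266 m·s⁻¹) × (24.65 mT):  [m·s⁻¹] · [kg·s⁻²·A⁻¹] = kg·m·s⁻³·A⁻¹
  (36.88 m/s²) × (324 Pa·s):  [m·s⁻²] · [kg·m⁻¹·s⁻¹] = kg·s⁻³
kg·m·s⁻³·A⁻¹ ≠ kg·s⁻³, so they cannot be added.

No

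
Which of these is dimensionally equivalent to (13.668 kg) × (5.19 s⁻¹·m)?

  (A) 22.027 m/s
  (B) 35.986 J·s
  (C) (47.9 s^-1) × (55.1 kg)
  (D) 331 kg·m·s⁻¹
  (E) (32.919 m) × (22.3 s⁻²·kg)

(D)

Reference: [kg] · [m·s⁻¹] = kg·m·s⁻¹.
Each option:
  (A) m·s⁻¹
  (B) J·s = N·m·s = kg·m²·s⁻¹
  (C) [s⁻¹] · [kg] = kg·s⁻¹
  (D) kg·m·s⁻¹  ← same
  (E) [m] · [kg·s⁻²] = kg·m·s⁻²
Only (D) matches kg·m·s⁻¹.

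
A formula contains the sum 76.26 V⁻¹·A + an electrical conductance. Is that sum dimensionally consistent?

Yes

Expand each in SI base units:
  76.26 V⁻¹·A:  A·V⁻¹ = A·(J·C⁻¹)⁻¹ = kg⁻¹·m⁻²·s³·A²
  an electrical conductance:  [electrical conductance] = kg⁻¹·m⁻²·s³·A²
Both are kg⁻¹·m⁻²·s³·A², so they have the same dimensions and can be added.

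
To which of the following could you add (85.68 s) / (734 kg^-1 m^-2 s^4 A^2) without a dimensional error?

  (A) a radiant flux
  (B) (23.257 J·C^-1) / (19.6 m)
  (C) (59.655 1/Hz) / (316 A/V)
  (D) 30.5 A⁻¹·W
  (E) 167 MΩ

(E)

Reference: [s] / [kg⁻¹·m⁻²·s⁴·A²] = kg·m²·s⁻³·A⁻².
Each option:
  (A) [radiant flux] = kg·m²·s⁻³
  (B) [kg·m²·s⁻³·A⁻¹] / [m] = kg·m·s⁻³·A⁻¹
  (C) [s] / [kg⁻¹·m⁻²·s³·A²] = kg·m²·s⁻²·A⁻²
  (D) W·A⁻¹ = J·s⁻¹·A⁻¹ = kg·m²·s⁻³·A⁻¹
  (E) Ω = V·A⁻¹ = kg·m²·s⁻³·A⁻²  ← same
Only (E) matches kg·m²·s⁻³·A⁻².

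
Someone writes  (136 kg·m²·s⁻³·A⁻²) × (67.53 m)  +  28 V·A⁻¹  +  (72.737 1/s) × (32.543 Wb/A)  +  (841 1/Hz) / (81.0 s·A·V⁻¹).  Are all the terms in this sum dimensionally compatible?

No

Expand each in SI base units:
  (136 kg·m²·s⁻³·A⁻²) × (67.53 m):  [kg·m²·s⁻³·A⁻²] · [m] = kg·m³·s⁻³·A⁻²
  28 V·A⁻¹:  V·A⁻¹ = J·C⁻¹·A⁻¹ = kg·m²·s⁻³·A⁻²
  (72.737 1/s) × (32.543 Wb/A):  [s⁻¹] · [kg·m²·s⁻²·A⁻²] = kg·m²·s⁻³·A⁻²
  (841 1/Hz) / (81.0 s·A·V⁻¹):  [s] / [kg⁻¹·m⁻²·s⁴·A²] = kg·m²·s⁻³·A⁻²
The terms do not share a single dimension (kg·m²·s⁻³·A⁻² vs kg·m³·s⁻³·A⁻²).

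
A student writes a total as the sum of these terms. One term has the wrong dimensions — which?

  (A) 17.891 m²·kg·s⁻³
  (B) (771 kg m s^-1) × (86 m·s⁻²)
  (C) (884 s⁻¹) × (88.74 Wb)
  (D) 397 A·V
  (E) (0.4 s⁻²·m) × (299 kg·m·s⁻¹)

Expand each in SI base units:
  (A) kg·m²·s⁻³
  (B) [kg·m·s⁻¹] · [m·s⁻²] = kg·m²·s⁻³
  (C) [s⁻¹] · [kg·m²·s⁻²·A⁻¹] = kg·m²·s⁻³·A⁻¹
  (D) V·A = J·C⁻¹·A = kg·m²·s⁻³
  (E) [m·s⁻²] · [kg·m·s⁻¹] = kg·m²·s⁻³
All reduce to kg·m²·s⁻³ except (C), which is kg·m²·s⁻³·A⁻¹.

(C)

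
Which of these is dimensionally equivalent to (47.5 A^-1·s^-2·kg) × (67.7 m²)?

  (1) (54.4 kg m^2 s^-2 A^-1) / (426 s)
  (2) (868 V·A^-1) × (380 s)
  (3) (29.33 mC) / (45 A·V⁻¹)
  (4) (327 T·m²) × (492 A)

(3)

Reference: [kg·s⁻²·A⁻¹] · [m²] = kg·m²·s⁻²·A⁻¹.
Each option:
  (1) [kg·m²·s⁻²·A⁻¹] / [s] = kg·m²·s⁻³·A⁻¹
  (2) [kg·m²·s⁻³·A⁻²] · [s] = kg·m²·s⁻²·A⁻²
  (3) [s·A] / [kg⁻¹·m⁻²·s³·A²] = kg·m²·s⁻²·A⁻¹  ← same
  (4) [kg·m²·s⁻²·A⁻¹] · [A] = kg·m²·s⁻²
Only (3) matches kg·m²·s⁻²·A⁻¹.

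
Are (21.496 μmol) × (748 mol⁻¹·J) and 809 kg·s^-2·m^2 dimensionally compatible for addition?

Work out the base dimensions of each:
  (21.496 μmol) × (748 mol⁻¹·J):  [mol] · [kg·m²·s⁻²·mol⁻¹] = kg·m²·s⁻²
  809 kg·s^-2·m^2:  kg·m²·s⁻²
Both are kg·m²·s⁻², so they have the same dimensions and can be added.

Yes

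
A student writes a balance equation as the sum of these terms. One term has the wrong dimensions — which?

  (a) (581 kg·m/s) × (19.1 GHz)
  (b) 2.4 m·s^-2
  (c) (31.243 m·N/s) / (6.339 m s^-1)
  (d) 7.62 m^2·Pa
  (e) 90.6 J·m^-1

Expand each in SI base units:
  (a) [kg·m·s⁻¹] · [s⁻¹] = kg·m·s⁻²
  (b) m·s⁻²
  (c) [kg·m²·s⁻³] / [m·s⁻¹] = kg·m·s⁻²
  (d) Pa·m² = N·m⁻²·m² = kg·m·s⁻²
  (e) J·m⁻¹ = N·m·m⁻¹ = kg·m·s⁻²
All reduce to kg·m·s⁻² except (b), which is m·s⁻².

(b)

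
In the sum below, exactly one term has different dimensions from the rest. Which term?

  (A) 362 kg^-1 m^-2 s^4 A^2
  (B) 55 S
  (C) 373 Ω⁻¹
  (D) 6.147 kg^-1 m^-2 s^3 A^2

(A)

Reduce each to base SI dimensions:
  (A) kg⁻¹·m⁻²·s⁴·A²
  (B) S = Ω⁻¹ = kg⁻¹·m⁻²·s³·A²
  (C) Ω⁻¹ = (V·A⁻¹)⁻¹ = kg⁻¹·m⁻²·s³·A²
  (D) kg⁻¹·m⁻²·s³·A²
All reduce to kg⁻¹·m⁻²·s³·A² except (A), which is kg⁻¹·m⁻²·s⁴·A².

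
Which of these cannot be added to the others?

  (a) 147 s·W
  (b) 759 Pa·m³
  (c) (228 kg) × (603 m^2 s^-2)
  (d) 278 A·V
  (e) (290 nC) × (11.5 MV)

In SI base units:
  (a) W·s = J·s⁻¹·s = kg·m²·s⁻²
  (b) Pa·m³ = N·m⁻²·m³ = kg·m²·s⁻²
  (c) [kg] · [m²·s⁻²] = kg·m²·s⁻²
  (d) V·A = J·C⁻¹·A = kg·m²·s⁻³
  (e) [s·A] · [kg·m²·s⁻³·A⁻¹] = kg·m²·s⁻²
All reduce to kg·m²·s⁻² except (d), which is kg·m²·s⁻³.

(d)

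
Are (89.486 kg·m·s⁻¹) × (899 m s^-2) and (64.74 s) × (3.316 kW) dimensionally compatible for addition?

Work out the base dimensions of each:
  (89.486 kg·m·s⁻¹) × (899 m s^-2):  [kg·m·s⁻¹] · [m·s⁻²] = kg·m²·s⁻³
  (64.74 s) × (3.316 kW):  [s] · [kg·m²·s⁻³] = kg·m²·s⁻²
kg·m²·s⁻³ ≠ kg·m²·s⁻², so they cannot be added.

No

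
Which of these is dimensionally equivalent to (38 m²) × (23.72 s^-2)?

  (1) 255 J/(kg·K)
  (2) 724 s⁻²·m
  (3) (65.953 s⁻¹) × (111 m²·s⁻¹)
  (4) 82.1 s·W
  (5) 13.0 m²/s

(3)

Reference: [m²] · [s⁻²] = m²·s⁻².
Each option:
  (1) J·kg⁻¹·K⁻¹ = N·m·kg⁻¹·K⁻¹ = m²·s⁻²·K⁻¹
  (2) m·s⁻²
  (3) [s⁻¹] · [m²·s⁻¹] = m²·s⁻²  ← same
  (4) W·s = J·s⁻¹·s = kg·m²·s⁻²
  (5) m²·s⁻¹
Only (3) matches m²·s⁻².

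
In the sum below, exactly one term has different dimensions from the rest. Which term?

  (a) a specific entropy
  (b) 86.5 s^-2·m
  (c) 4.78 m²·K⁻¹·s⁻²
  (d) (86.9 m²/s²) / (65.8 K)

In SI base units:
  (a) [specific entropy] = m²·s⁻²·K⁻¹
  (b) m·s⁻²
  (c) m²·s⁻²·K⁻¹
  (d) [m²·s⁻²] / [K] = m²·s⁻²·K⁻¹
All reduce to m²·s⁻²·K⁻¹ except (b), which is m·s⁻².

(b)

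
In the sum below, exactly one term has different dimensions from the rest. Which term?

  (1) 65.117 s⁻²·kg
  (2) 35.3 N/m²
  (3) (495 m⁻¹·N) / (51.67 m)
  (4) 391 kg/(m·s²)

(1)

Work out the base dimensions of each:
  (1) kg·s⁻²
  (2) N·m⁻² = kg·m·s⁻²·m⁻² = kg·m⁻¹·s⁻²
  (3) [kg·s⁻²] / [m] = kg·m⁻¹·s⁻²
  (4) kg·m⁻¹·s⁻²
All reduce to kg·m⁻¹·s⁻² except (1), which is kg·s⁻².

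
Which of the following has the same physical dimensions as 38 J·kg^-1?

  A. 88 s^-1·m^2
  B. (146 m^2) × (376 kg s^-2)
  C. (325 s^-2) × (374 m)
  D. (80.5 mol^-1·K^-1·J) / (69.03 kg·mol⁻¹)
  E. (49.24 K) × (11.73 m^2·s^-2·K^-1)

E.

Reference: J·kg⁻¹ = N·m·kg⁻¹ = m²·s⁻².
Each option:
  A. m²·s⁻¹
  B. [m²] · [kg·s⁻²] = kg·m²·s⁻²
  C. [s⁻²] · [m] = m·s⁻²
  D. [kg·m²·s⁻²·K⁻¹·mol⁻¹] / [kg·mol⁻¹] = m²·s⁻²·K⁻¹
  E. [K] · [m²·s⁻²·K⁻¹] = m²·s⁻²  ← same
Only E. matches m²·s⁻².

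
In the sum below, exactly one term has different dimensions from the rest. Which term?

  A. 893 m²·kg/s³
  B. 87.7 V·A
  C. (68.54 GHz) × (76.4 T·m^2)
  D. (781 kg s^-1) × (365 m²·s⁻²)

Work out the base dimensions of each:
  A. kg·m²·s⁻³
  B. V·A = J·C⁻¹·A = kg·m²·s⁻³
  C. [s⁻¹] · [kg·m²·s⁻²·A⁻¹] = kg·m²·s⁻³·A⁻¹
  D. [kg·s⁻¹] · [m²·s⁻²] = kg·m²·s⁻³
All reduce to kg·m²·s⁻³ except C., which is kg·m²·s⁻³·A⁻¹.

C.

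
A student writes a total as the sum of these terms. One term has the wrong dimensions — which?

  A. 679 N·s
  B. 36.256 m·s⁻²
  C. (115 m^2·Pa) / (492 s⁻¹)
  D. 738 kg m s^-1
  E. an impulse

In SI base units:
  A. N·s = kg·m·s⁻²·s = kg·m·s⁻¹
  B. m·s⁻²
  C. [kg·m·s⁻²] / [s⁻¹] = kg·m·s⁻¹
  D. kg·m·s⁻¹
  E. [impulse] = kg·m·s⁻¹
All reduce to kg·m·s⁻¹ except B., which is m·s⁻².

B.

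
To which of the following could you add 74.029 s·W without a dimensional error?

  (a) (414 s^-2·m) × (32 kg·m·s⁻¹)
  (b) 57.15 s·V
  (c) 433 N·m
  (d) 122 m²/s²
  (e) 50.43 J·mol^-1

Reference: W·s = J·s⁻¹·s = kg·m²·s⁻².
Each option:
  (a) [m·s⁻²] · [kg·m·s⁻¹] = kg·m²·s⁻³
  (b) V·s = J·C⁻¹·s = kg·m²·s⁻²·A⁻¹
  (c) N·m = kg·m·s⁻²·m = kg·m²·s⁻²  ← same
  (d) m²·s⁻²
  (e) J·mol⁻¹ = N·m·mol⁻¹ = kg·m²·s⁻²·mol⁻¹
Only (c) matches kg·m²·s⁻².

(c)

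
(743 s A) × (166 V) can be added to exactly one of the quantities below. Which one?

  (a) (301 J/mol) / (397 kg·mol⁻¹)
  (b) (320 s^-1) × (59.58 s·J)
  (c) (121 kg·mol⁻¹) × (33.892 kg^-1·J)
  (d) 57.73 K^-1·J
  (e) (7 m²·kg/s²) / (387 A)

(b)

Reference: [s·A] · [kg·m²·s⁻³·A⁻¹] = kg·m²·s⁻².
Each option:
  (a) [kg·m²·s⁻²·mol⁻¹] / [kg·mol⁻¹] = m²·s⁻²
  (b) [s⁻¹] · [kg·m²·s⁻¹] = kg·m²·s⁻²  ← same
  (c) [kg·mol⁻¹] · [m²·s⁻²] = kg·m²·s⁻²·mol⁻¹
  (d) J·K⁻¹ = N·m·K⁻¹ = kg·m²·s⁻²·K⁻¹
  (e) [kg·m²·s⁻²] / [A] = kg·m²·s⁻²·A⁻¹
Only (b) matches kg·m²·s⁻².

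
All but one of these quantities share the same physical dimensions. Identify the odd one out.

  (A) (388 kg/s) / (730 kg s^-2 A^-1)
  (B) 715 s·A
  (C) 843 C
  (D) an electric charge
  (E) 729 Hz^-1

(E)

Expand each in SI base units:
  (A) [kg·s⁻¹] / [kg·s⁻²·A⁻¹] = s·A
  (B) A·s = s·A
  (C) C = s·A
  (D) [electric charge] = s·A
  (E) Hz⁻¹ = (s⁻¹)⁻¹ = s
All reduce to s·A except (E), which is s.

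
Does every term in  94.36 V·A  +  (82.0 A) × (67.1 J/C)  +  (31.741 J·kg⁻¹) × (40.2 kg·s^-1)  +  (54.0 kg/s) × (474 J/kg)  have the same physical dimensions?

In SI base units:
  94.36 V·A:  V·A = J·C⁻¹·A = kg·m²·s⁻³
  (82.0 A) × (67.1 J/C):  [A] · [kg·m²·s⁻³·A⁻¹] = kg·m²·s⁻³
  (31.741 J·kg⁻¹) × (40.2 kg·s^-1):  [m²·s⁻²] · [kg·s⁻¹] = kg·m²·s⁻³
  (54.0 kg/s) × (474 J/kg):  [kg·s⁻¹] · [m²·s⁻²] = kg·m²·s⁻³
Every term reduces to kg·m²·s⁻³.

Yes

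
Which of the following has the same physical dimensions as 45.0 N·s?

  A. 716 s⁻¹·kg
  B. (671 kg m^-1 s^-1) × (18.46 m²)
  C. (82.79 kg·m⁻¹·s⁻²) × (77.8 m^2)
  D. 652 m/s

Reference: N·s = kg·m·s⁻²·s = kg·m·s⁻¹.
Each option:
  A. kg·s⁻¹
  B. [kg·m⁻¹·s⁻¹] · [m²] = kg·m·s⁻¹  ← same
  C. [kg·m⁻¹·s⁻²] · [m²] = kg·m·s⁻²
  D. m·s⁻¹
Only B. matches kg·m·s⁻¹.

B.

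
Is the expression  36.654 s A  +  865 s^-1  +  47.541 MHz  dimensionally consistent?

Work out the base dimensions of each:
  36.654 s A:  s·A
  865 s^-1:  s⁻¹
  47.541 MHz:  Hz = s⁻¹
The terms do not share a single dimension (s·A vs s⁻¹).

No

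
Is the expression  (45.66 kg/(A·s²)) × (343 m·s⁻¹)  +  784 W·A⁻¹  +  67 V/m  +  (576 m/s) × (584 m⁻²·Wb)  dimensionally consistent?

No

In SI base units:
  (45.66 kg/(A·s²)) × (343 m·s⁻¹):  [kg·s⁻²·A⁻¹] · [m·s⁻¹] = kg·m·s⁻³·A⁻¹
  784 W·A⁻¹:  W·A⁻¹ = J·s⁻¹·A⁻¹ = kg·m²·s⁻³·A⁻¹
  67 V/m:  V·m⁻¹ = J·C⁻¹·m⁻¹ = kg·m·s⁻³·A⁻¹
  (576 m/s) × (584 m⁻²·Wb):  [m·s⁻¹] · [kg·s⁻²·A⁻¹] = kg·m·s⁻³·A⁻¹
The terms do not share a single dimension (kg·m²·s⁻³·A⁻¹ vs kg·m·s⁻³·A⁻¹).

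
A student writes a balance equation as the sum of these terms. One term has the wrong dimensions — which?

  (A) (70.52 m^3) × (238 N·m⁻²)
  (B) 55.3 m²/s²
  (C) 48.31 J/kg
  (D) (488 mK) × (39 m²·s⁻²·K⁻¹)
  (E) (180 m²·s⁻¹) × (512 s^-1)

Reduce each to base SI dimensions:
  (A) [m³] · [kg·m⁻¹·s⁻²] = kg·m²·s⁻²
  (B) m²·s⁻²
  (C) J·kg⁻¹ = N·m·kg⁻¹ = m²·s⁻²
  (D) [K] · [m²·s⁻²·K⁻¹] = m²·s⁻²
  (E) [m²·s⁻¹] · [s⁻¹] = m²·s⁻²
All reduce to m²·s⁻² except (A), which is kg·m²·s⁻².

(A)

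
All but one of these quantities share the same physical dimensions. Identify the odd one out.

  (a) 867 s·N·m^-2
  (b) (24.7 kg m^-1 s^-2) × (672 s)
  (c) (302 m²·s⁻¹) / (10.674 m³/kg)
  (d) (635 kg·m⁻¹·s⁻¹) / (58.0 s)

Reduce each to base SI dimensions:
  (a) N·s·m⁻² = kg·m·s⁻²·s·m⁻² = kg·m⁻¹·s⁻¹
  (b) [kg·m⁻¹·s⁻²] · [s] = kg·m⁻¹·s⁻¹
  (c) [m²·s⁻¹] / [kg⁻¹·m³] = kg·m⁻¹·s⁻¹
  (d) [kg·m⁻¹·s⁻¹] / [s] = kg·m⁻¹·s⁻²
All reduce to kg·m⁻¹·s⁻¹ except (d), which is kg·m⁻¹·s⁻².

(d)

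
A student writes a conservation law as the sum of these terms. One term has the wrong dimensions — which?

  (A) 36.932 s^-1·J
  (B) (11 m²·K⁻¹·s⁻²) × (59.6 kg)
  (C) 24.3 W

Reduce each to base SI dimensions:
  (A) J·s⁻¹ = N·m·s⁻¹ = kg·m²·s⁻³
  (B) [m²·s⁻²·K⁻¹] · [kg] = kg·m²·s⁻²·K⁻¹
  (C) W = J·s⁻¹ = kg·m²·s⁻³
All reduce to kg·m²·s⁻³ except (B), which is kg·m²·s⁻²·K⁻¹.

(B)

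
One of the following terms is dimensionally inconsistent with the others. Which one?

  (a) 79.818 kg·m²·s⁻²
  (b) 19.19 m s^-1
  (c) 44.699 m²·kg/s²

Dimensions:
  (a) kg·m²·s⁻²
  (b) m·s⁻¹
  (c) kg·m²·s⁻²
All reduce to kg·m²·s⁻² except (b), which is m·s⁻¹.

(b)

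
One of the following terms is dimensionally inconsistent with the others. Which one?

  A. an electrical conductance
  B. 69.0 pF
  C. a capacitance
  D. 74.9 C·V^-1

Work out the base dimensions of each:
  A. [electrical conductance] = kg⁻¹·m⁻²·s³·A²
  B. F = C·V⁻¹ = kg⁻¹·m⁻²·s⁴·A²
  C. [capacitance] = kg⁻¹·m⁻²·s⁴·A²
  D. C·V⁻¹ = s·A·(J·C⁻¹)⁻¹ = kg⁻¹·m⁻²·s⁴·A²
All reduce to kg⁻¹·m⁻²·s⁴·A² except A., which is kg⁻¹·m⁻²·s³·A².

A.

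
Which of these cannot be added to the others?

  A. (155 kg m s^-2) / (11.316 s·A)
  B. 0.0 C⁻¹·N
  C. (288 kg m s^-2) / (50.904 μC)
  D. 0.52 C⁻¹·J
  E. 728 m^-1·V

D.

Dimensions:
  A. [kg·m·s⁻²] / [s·A] = kg·m·s⁻³·A⁻¹
  B. N·C⁻¹ = kg·m·s⁻²·(s·A)⁻¹ = kg·m·s⁻³·A⁻¹
  C. [kg·m·s⁻²] / [s·A] = kg·m·s⁻³·A⁻¹
  D. J·C⁻¹ = N·m·(s·A)⁻¹ = kg·m²·s⁻³·A⁻¹
  E. V·m⁻¹ = J·C⁻¹·m⁻¹ = kg·m·s⁻³·A⁻¹
All reduce to kg·m·s⁻³·A⁻¹ except D., which is kg·m²·s⁻³·A⁻¹.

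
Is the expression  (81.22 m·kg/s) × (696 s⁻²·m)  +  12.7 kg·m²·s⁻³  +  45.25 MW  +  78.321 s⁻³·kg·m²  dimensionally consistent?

Yes

Work out the base dimensions of each:
  (81.22 m·kg/s) × (696 s⁻²·m):  [kg·m·s⁻¹] · [m·s⁻²] = kg·m²·s⁻³
  12.7 kg·m²·s⁻³:  kg·m²·s⁻³
  45.25 MW:  W = J·s⁻¹ = kg·m²·s⁻³
  78.321 s⁻³·kg·m²:  kg·m²·s⁻³
Every term reduces to kg·m²·s⁻³.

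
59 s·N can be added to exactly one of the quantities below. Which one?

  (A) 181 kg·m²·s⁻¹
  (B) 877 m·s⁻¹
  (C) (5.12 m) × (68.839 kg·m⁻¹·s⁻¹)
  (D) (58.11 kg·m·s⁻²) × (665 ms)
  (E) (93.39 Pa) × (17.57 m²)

(D)

Reference: N·s = kg·m·s⁻²·s = kg·m·s⁻¹.
Each option:
  (A) kg·m²·s⁻¹
  (B) m·s⁻¹
  (C) [m] · [kg·m⁻¹·s⁻¹] = kg·s⁻¹
  (D) [kg·m·s⁻²] · [s] = kg·m·s⁻¹  ← same
  (E) [kg·m⁻¹·s⁻²] · [m²] = kg·m·s⁻²
Only (D) matches kg·m·s⁻¹.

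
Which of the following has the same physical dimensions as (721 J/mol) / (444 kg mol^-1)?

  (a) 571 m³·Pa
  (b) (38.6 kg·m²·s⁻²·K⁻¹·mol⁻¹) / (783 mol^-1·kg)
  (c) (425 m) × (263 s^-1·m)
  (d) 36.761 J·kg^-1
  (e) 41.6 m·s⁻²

Reference: [kg·m²·s⁻²·mol⁻¹] / [kg·mol⁻¹] = m²·s⁻².
Each option:
  (a) Pa·m³ = N·m⁻²·m³ = kg·m²·s⁻²
  (b) [kg·m²·s⁻²·K⁻¹·mol⁻¹] / [kg·mol⁻¹] = m²·s⁻²·K⁻¹
  (c) [m] · [m·s⁻¹] = m²·s⁻¹
  (d) J·kg⁻¹ = N·m·kg⁻¹ = m²·s⁻²  ← same
  (e) m·s⁻²
Only (d) matches m²·s⁻².

(d)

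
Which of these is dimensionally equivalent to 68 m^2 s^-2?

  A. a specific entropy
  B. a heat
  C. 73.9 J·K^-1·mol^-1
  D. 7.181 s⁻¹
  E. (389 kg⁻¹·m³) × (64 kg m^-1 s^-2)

E.

Reference: m²·s⁻².
Each option:
  A. [specific entropy] = m²·s⁻²·K⁻¹
  B. [heat] = kg·m²·s⁻²
  C. J·mol⁻¹·K⁻¹ = N·m·mol⁻¹·K⁻¹ = kg·m²·s⁻²·K⁻¹·mol⁻¹
  D. s⁻¹
  E. [kg⁻¹·m³] · [kg·m⁻¹·s⁻²] = m²·s⁻²  ← same
Only E. matches m²·s⁻².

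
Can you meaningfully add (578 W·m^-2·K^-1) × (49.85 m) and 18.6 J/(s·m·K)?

Expand each in SI base units:
  (578 W·m^-2·K^-1) × (49.85 m):  [kg·s⁻³·K⁻¹] · [m] = kg·m·s⁻³·K⁻¹
  18.6 J/(s·m·K):  J·s⁻¹·m⁻¹·K⁻¹ = N·m·s⁻¹·m⁻¹·K⁻¹ = kg·m·s⁻³·K⁻¹
Both are kg·m·s⁻³·K⁻¹, so they have the same dimensions and can be added.

Yes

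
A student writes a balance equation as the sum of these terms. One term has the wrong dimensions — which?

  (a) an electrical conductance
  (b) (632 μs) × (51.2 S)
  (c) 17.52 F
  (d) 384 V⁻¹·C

(a)

In SI base units:
  (a) [electrical conductance] = kg⁻¹·m⁻²·s³·A²
  (b) [s] · [kg⁻¹·m⁻²·s³·A²] = kg⁻¹·m⁻²·s⁴·A²
  (c) F = C·V⁻¹ = kg⁻¹·m⁻²·s⁴·A²
  (d) C·V⁻¹ = s·A·(J·C⁻¹)⁻¹ = kg⁻¹·m⁻²·s⁴·A²
All reduce to kg⁻¹·m⁻²·s⁴·A² except (a), which is kg⁻¹·m⁻²·s³·A².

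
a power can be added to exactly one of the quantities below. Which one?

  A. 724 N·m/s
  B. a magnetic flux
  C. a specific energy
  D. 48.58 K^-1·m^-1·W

Reference: [power] = kg·m²·s⁻³.
Each option:
  A. N·m·s⁻¹ = kg·m·s⁻²·m·s⁻¹ = kg·m²·s⁻³  ← same
  B. [magnetic flux] = kg·m²·s⁻²·A⁻¹
  C. [specific energy] = m²·s⁻²
  D. W·m⁻¹·K⁻¹ = J·s⁻¹·m⁻¹·K⁻¹ = kg·m·s⁻³·K⁻¹
Only A. matches kg·m²·s⁻³.

A.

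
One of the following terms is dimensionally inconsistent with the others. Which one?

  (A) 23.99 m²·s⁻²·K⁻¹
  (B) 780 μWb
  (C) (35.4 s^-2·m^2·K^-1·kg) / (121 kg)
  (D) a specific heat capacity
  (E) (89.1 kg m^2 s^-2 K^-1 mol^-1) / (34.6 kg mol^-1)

(B)

Work out the base dimensions of each:
  (A) m²·s⁻²·K⁻¹
  (B) Wb = V·s = kg·m²·s⁻²·A⁻¹
  (C) [kg·m²·s⁻²·K⁻¹] / [kg] = m²·s⁻²·K⁻¹
  (D) [specific heat capacity] = m²·s⁻²·K⁻¹
  (E) [kg·m²·s⁻²·K⁻¹·mol⁻¹] / [kg·mol⁻¹] = m²·s⁻²·K⁻¹
All reduce to m²·s⁻²·K⁻¹ except (B), which is kg·m²·s⁻²·A⁻¹.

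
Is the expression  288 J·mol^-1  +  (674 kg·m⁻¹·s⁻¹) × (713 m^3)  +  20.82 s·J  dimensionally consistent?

Work out the base dimensions of each:
  288 J·mol^-1:  J·mol⁻¹ = N·m·mol⁻¹ = kg·m²·s⁻²·mol⁻¹
  (674 kg·m⁻¹·s⁻¹) × (713 m^3):  [kg·m⁻¹·s⁻¹] · [m³] = kg·m²·s⁻¹
  20.82 s·J:  J·s = N·m·s = kg·m²·s⁻¹
The terms do not share a single dimension (kg·m²·s⁻²·mol⁻¹ vs kg·m²·s⁻¹).

No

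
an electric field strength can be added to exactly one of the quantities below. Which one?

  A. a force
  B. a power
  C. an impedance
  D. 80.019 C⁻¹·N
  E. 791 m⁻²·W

Reference: [electric field strength] = kg·m·s⁻³·A⁻¹.
Each option:
  A. [force] = kg·m·s⁻²
  B. [power] = kg·m²·s⁻³
  C. [impedance] = kg·m²·s⁻³·A⁻²
  D. N·C⁻¹ = kg·m·s⁻²·(s·A)⁻¹ = kg·m·s⁻³·A⁻¹  ← same
  E. W·m⁻² = J·s⁻¹·m⁻² = kg·s⁻³
Only D. matches kg·m·s⁻³·A⁻¹.

D.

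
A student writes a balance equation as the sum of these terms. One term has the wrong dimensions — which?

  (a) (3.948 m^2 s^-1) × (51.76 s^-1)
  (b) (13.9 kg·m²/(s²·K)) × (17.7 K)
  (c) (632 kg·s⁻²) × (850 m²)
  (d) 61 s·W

Work out the base dimensions of each:
  (a) [m²·s⁻¹] · [s⁻¹] = m²·s⁻²
  (b) [kg·m²·s⁻²·K⁻¹] · [K] = kg·m²·s⁻²
  (c) [kg·s⁻²] · [m²] = kg·m²·s⁻²
  (d) W·s = J·s⁻¹·s = kg·m²·s⁻²
All reduce to kg·m²·s⁻² except (a), which is m²·s⁻².

(a)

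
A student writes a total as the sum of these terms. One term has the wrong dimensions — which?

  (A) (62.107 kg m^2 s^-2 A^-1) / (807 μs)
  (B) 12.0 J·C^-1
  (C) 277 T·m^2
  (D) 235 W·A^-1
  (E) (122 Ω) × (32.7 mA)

(C)

In SI base units:
  (A) [kg·m²·s⁻²·A⁻¹] / [s] = kg·m²·s⁻³·A⁻¹
  (B) J·C⁻¹ = N·m·(s·A)⁻¹ = kg·m²·s⁻³·A⁻¹
  (C) T·m² = Wb·m⁻²·m² = kg·m²·s⁻²·A⁻¹
  (D) W·A⁻¹ = J·s⁻¹·A⁻¹ = kg·m²·s⁻³·A⁻¹
  (E) [kg·m²·s⁻³·A⁻²] · [A] = kg·m²·s⁻³·A⁻¹
All reduce to kg·m²·s⁻³·A⁻¹ except (C), which is kg·m²·s⁻²·A⁻¹.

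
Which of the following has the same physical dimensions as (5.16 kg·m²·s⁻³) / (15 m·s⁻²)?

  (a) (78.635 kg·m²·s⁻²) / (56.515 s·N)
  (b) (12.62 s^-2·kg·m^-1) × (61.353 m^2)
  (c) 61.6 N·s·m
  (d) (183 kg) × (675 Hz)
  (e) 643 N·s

Reference: [kg·m²·s⁻³] / [m·s⁻²] = kg·m·s⁻¹.
Each option:
  (a) [kg·m²·s⁻²] / [kg·m·s⁻¹] = m·s⁻¹
  (b) [kg·m⁻¹·s⁻²] · [m²] = kg·m·s⁻²
  (c) N·m·s = kg·m·s⁻²·m·s = kg·m²·s⁻¹
  (d) [kg] · [s⁻¹] = kg·s⁻¹
  (e) N·s = kg·m·s⁻²·s = kg·m·s⁻¹  ← same
Only (e) matches kg·m·s⁻¹.

(e)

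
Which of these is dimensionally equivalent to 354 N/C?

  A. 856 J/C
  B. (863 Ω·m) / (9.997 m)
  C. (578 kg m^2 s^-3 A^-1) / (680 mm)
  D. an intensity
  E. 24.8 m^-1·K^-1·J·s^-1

C.

Reference: N·C⁻¹ = kg·m·s⁻²·(s·A)⁻¹ = kg·m·s⁻³·A⁻¹.
Each option:
  A. J·C⁻¹ = N·m·(s·A)⁻¹ = kg·m²·s⁻³·A⁻¹
  B. [kg·m³·s⁻³·A⁻²] / [m] = kg·m²·s⁻³·A⁻²
  C. [kg·m²·s⁻³·A⁻¹] / [m] = kg·m·s⁻³·A⁻¹  ← same
  D. [intensity] = kg·s⁻³
  E. J·s⁻¹·m⁻¹·K⁻¹ = N·m·s⁻¹·m⁻¹·K⁻¹ = kg·m·s⁻³·K⁻¹
Only C. matches kg·m·s⁻³·A⁻¹.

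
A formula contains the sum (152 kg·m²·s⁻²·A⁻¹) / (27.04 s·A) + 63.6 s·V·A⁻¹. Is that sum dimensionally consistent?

No

In SI base units:
  (152 kg·m²·s⁻²·A⁻¹) / (27.04 s·A):  [kg·m²·s⁻²·A⁻¹] / [s·A] = kg·m²·s⁻³·A⁻²
  63.6 s·V·A⁻¹:  V·s·A⁻¹ = J·C⁻¹·s·A⁻¹ = kg·m²·s⁻²·A⁻²
kg·m²·s⁻³·A⁻² ≠ kg·m²·s⁻²·A⁻², so they cannot be added.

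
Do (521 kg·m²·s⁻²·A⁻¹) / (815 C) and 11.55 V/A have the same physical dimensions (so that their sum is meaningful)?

Reduce each to base SI dimensions:
  (521 kg·m²·s⁻²·A⁻¹) / (815 C):  [kg·m²·s⁻²·A⁻¹] / [s·A] = kg·m²·s⁻³·A⁻²
  11.55 V/A:  V·A⁻¹ = J·C⁻¹·A⁻¹ = kg·m²·s⁻³·A⁻²
Both are kg·m²·s⁻³·A⁻², so they have the same dimensions and can be added.

Yes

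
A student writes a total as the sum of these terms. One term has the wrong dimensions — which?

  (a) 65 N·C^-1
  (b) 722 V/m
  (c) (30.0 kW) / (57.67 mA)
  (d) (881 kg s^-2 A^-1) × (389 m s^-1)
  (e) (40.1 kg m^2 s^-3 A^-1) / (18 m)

Expand each in SI base units:
  (a) N·C⁻¹ = kg·m·s⁻²·(s·A)⁻¹ = kg·m·s⁻³·A⁻¹
  (b) V·m⁻¹ = J·C⁻¹·m⁻¹ = kg·m·s⁻³·A⁻¹
  (c) [kg·m²·s⁻³] / [A] = kg·m²·s⁻³·A⁻¹
  (d) [kg·s⁻²·A⁻¹] · [m·s⁻¹] = kg·m·s⁻³·A⁻¹
  (e) [kg·m²·s⁻³·A⁻¹] / [m] = kg·m·s⁻³·A⁻¹
All reduce to kg·m·s⁻³·A⁻¹ except (c), which is kg·m²·s⁻³·A⁻¹.

(c)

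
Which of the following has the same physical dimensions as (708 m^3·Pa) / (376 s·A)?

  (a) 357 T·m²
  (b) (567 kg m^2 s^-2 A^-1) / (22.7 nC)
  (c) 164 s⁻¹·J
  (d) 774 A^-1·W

(d)

Reference: [kg·m²·s⁻²] / [s·A] = kg·m²·s⁻³·A⁻¹.
Each option:
  (a) T·m² = Wb·m⁻²·m² = kg·m²·s⁻²·A⁻¹
  (b) [kg·m²·s⁻²·A⁻¹] / [s·A] = kg·m²·s⁻³·A⁻²
  (c) J·s⁻¹ = N·m·s⁻¹ = kg·m²·s⁻³
  (d) W·A⁻¹ = J·s⁻¹·A⁻¹ = kg·m²·s⁻³·A⁻¹  ← same
Only (d) matches kg·m²·s⁻³·A⁻¹.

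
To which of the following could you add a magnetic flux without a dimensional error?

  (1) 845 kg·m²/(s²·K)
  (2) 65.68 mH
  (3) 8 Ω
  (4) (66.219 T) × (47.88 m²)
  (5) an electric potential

(4)

Reference: [magnetic flux] = kg·m²·s⁻²·A⁻¹.
Each option:
  (1) kg·m²·s⁻²·K⁻¹
  (2) H = V·s·A⁻¹ = kg·m²·s⁻²·A⁻²
  (3) Ω = V·A⁻¹ = kg·m²·s⁻³·A⁻²
  (4) [kg·s⁻²·A⁻¹] · [m²] = kg·m²·s⁻²·A⁻¹  ← same
  (5) [electric potential] = kg·m²·s⁻³·A⁻¹
Only (4) matches kg·m²·s⁻²·A⁻¹.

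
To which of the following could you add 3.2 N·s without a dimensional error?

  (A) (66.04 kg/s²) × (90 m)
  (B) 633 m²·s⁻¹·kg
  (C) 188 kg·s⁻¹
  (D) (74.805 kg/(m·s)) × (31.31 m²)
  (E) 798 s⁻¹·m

(D)

Reference: N·s = kg·m·s⁻²·s = kg·m·s⁻¹.
Each option:
  (A) [kg·s⁻²] · [m] = kg·m·s⁻²
  (B) kg·m²·s⁻¹
  (C) kg·s⁻¹
  (D) [kg·m⁻¹·s⁻¹] · [m²] = kg·m·s⁻¹  ← same
  (E) m·s⁻¹
Only (D) matches kg·m·s⁻¹.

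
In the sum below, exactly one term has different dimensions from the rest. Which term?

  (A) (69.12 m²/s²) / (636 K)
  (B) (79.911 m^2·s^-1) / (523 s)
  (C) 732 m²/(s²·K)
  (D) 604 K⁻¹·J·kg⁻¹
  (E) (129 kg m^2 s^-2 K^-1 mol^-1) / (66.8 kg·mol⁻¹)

Dimensions:
  (A) [m²·s⁻²] / [K] = m²·s⁻²·K⁻¹
  (B) [m²·s⁻¹] / [s] = m²·s⁻²
  (C) m²·s⁻²·K⁻¹
  (D) J·kg⁻¹·K⁻¹ = N·m·kg⁻¹·K⁻¹ = m²·s⁻²·K⁻¹
  (E) [kg·m²·s⁻²·K⁻¹·mol⁻¹] / [kg·mol⁻¹] = m²·s⁻²·K⁻¹
All reduce to m²·s⁻²·K⁻¹ except (B), which is m²·s⁻².

(B)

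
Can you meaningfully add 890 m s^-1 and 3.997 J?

Reduce each to base SI dimensions:
  890 m s^-1:  m·s⁻¹
  3.997 J:  J = N·m = kg·m²·s⁻²
m·s⁻¹ ≠ kg·m²·s⁻², so they cannot be added.

No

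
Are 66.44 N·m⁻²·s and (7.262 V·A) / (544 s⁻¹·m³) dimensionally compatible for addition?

Dimensions:
  66.44 N·m⁻²·s:  N·s·m⁻² = kg·m·s⁻²·s·m⁻² = kg·m⁻¹·s⁻¹
  (7.262 V·A) / (544 s⁻¹·m³):  [kg·m²·s⁻³] / [m³·s⁻¹] = kg·m⁻¹·s⁻²
kg·m⁻¹·s⁻¹ ≠ kg·m⁻¹·s⁻², so they cannot be added.

No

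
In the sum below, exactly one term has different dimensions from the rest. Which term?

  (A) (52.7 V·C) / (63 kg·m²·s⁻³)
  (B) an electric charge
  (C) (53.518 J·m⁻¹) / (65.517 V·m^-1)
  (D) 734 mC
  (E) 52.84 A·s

Work out the base dimensions of each:
  (A) [kg·m²·s⁻²] / [kg·m²·s⁻³] = s
  (B) [electric charge] = s·A
  (C) [kg·m·s⁻²] / [kg·m·s⁻³·A⁻¹] = s·A
  (D) C = s·A
  (E) A·s = s·A
All reduce to s·A except (A), which is s.

(A)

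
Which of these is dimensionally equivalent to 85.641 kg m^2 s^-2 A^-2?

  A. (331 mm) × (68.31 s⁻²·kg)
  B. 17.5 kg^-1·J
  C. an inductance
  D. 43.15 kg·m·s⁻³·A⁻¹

Reference: kg·m²·s⁻²·A⁻².
Each option:
  A. [m] · [kg·s⁻²] = kg·m·s⁻²
  B. J·kg⁻¹ = N·m·kg⁻¹ = m²·s⁻²
  C. [inductance] = kg·m²·s⁻²·A⁻²  ← same
  D. kg·m·s⁻³·A⁻¹
Only C. matches kg·m²·s⁻²·A⁻².

C.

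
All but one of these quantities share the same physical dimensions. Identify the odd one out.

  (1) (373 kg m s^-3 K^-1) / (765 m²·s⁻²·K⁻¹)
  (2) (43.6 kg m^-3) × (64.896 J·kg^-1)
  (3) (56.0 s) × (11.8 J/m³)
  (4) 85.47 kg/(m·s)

(2)

Reduce each to base SI dimensions:
  (1) [kg·m·s⁻³·K⁻¹] / [m²·s⁻²·K⁻¹] = kg·m⁻¹·s⁻¹
  (2) [kg·m⁻³] · [m²·s⁻²] = kg·m⁻¹·s⁻²
  (3) [s] · [kg·m⁻¹·s⁻²] = kg·m⁻¹·s⁻¹
  (4) kg·m⁻¹·s⁻¹
All reduce to kg·m⁻¹·s⁻¹ except (2), which is kg·m⁻¹·s⁻².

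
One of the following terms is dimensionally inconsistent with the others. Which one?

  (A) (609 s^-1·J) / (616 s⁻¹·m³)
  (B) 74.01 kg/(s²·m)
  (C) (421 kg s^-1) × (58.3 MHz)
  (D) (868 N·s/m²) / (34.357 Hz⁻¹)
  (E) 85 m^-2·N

(C)

In SI base units:
  (A) [kg·m²·s⁻³] / [m³·s⁻¹] = kg·m⁻¹·s⁻²
  (B) kg·m⁻¹·s⁻²
  (C) [kg·s⁻¹] · [s⁻¹] = kg·s⁻²
  (D) [kg·m⁻¹·s⁻¹] / [s] = kg·m⁻¹·s⁻²
  (E) N·m⁻² = kg·m·s⁻²·m⁻² = kg·m⁻¹·s⁻²
All reduce to kg·m⁻¹·s⁻² except (C), which is kg·s⁻².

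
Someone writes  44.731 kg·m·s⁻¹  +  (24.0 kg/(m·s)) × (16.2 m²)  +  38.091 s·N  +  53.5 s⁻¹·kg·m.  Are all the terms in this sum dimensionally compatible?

Expand each in SI base units:
  44.731 kg·m·s⁻¹:  kg·m·s⁻¹
  (24.0 kg/(m·s)) × (16.2 m²):  [kg·m⁻¹·s⁻¹] · [m²] = kg·m·s⁻¹
  38.091 s·N:  N·s = kg·m·s⁻²·s = kg·m·s⁻¹
  53.5 s⁻¹·kg·m:  kg·m·s⁻¹
Every term reduces to kg·m·s⁻¹.

Yes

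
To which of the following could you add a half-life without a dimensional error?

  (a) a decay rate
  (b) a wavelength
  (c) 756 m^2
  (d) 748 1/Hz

(d)

Reference: [half-life] = s.
Each option:
  (a) [decay rate] = s⁻¹
  (b) [wavelength] = m
  (c) m²
  (d) Hz⁻¹ = (s⁻¹)⁻¹ = s  ← same
Only (d) matches s.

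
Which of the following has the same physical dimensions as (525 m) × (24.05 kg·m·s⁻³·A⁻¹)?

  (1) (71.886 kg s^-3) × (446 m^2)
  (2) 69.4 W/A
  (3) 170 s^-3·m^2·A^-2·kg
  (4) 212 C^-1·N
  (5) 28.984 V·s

(2)

Reference: [m] · [kg·m·s⁻³·A⁻¹] = kg·m²·s⁻³·A⁻¹.
Each option:
  (1) [kg·s⁻³] · [m²] = kg·m²·s⁻³
  (2) W·A⁻¹ = J·s⁻¹·A⁻¹ = kg·m²·s⁻³·A⁻¹  ← same
  (3) kg·m²·s⁻³·A⁻²
  (4) N·C⁻¹ = kg·m·s⁻²·(s·A)⁻¹ = kg·m·s⁻³·A⁻¹
  (5) V·s = J·C⁻¹·s = kg·m²·s⁻²·A⁻¹
Only (2) matches kg·m²·s⁻³·A⁻¹.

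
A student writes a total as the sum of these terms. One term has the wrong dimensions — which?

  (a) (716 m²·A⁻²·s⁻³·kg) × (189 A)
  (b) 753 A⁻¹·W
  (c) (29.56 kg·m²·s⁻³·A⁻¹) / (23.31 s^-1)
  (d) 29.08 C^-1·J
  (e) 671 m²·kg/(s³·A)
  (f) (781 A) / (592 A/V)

(c)

Expand each in SI base units:
  (a) [kg·m²·s⁻³·A⁻²] · [A] = kg·m²·s⁻³·A⁻¹
  (b) W·A⁻¹ = J·s⁻¹·A⁻¹ = kg·m²·s⁻³·A⁻¹
  (c) [kg·m²·s⁻³·A⁻¹] / [s⁻¹] = kg·m²·s⁻²·A⁻¹
  (d) J·C⁻¹ = N·m·(s·A)⁻¹ = kg·m²·s⁻³·A⁻¹
  (e) kg·m²·s⁻³·A⁻¹
  (f) [A] / [kg⁻¹·m⁻²·s³·A²] = kg·m²·s⁻³·A⁻¹
All reduce to kg·m²·s⁻³·A⁻¹ except (c), which is kg·m²·s⁻²·A⁻¹.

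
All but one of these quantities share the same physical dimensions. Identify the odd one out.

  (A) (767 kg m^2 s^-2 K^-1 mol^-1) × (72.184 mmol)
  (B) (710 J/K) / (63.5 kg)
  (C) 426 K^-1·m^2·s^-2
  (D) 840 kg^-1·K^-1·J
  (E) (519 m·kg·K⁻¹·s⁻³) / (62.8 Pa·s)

Reduce each to base SI dimensions:
  (A) [kg·m²·s⁻²·K⁻¹·mol⁻¹] · [mol] = kg·m²·s⁻²·K⁻¹
  (B) [kg·m²·s⁻²·K⁻¹] / [kg] = m²·s⁻²·K⁻¹
  (C) m²·s⁻²·K⁻¹
  (D) J·kg⁻¹·K⁻¹ = N·m·kg⁻¹·K⁻¹ = m²·s⁻²·K⁻¹
  (E) [kg·m·s⁻³·K⁻¹] / [kg·m⁻¹·s⁻¹] = m²·s⁻²·K⁻¹
All reduce to m²·s⁻²·K⁻¹ except (A), which is kg·m²·s⁻²·K⁻¹.

(A)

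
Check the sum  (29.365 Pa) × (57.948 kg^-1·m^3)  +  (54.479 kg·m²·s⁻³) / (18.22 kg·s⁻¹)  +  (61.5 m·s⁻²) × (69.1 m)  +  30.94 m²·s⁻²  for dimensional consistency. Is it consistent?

Yes

Reduce each to base SI dimensions:
  (29.365 Pa) × (57.948 kg^-1·m^3):  [kg·m⁻¹·s⁻²] · [kg⁻¹·m³] = m²·s⁻²
  (54.479 kg·m²·s⁻³) / (18.22 kg·s⁻¹):  [kg·m²·s⁻³] / [kg·s⁻¹] = m²·s⁻²
  (61.5 m·s⁻²) × (69.1 m):  [m·s⁻²] · [m] = m²·s⁻²
  30.94 m²·s⁻²:  m²·s⁻²
Every term reduces to m²·s⁻².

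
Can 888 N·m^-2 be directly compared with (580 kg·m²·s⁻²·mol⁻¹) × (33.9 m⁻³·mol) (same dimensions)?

Yes

Dimensions:
  888 N·m^-2:  N·m⁻² = kg·m·s⁻²·m⁻² = kg·m⁻¹·s⁻²
  (580 kg·m²·s⁻²·mol⁻¹) × (33.9 m⁻³·mol):  [kg·m²·s⁻²·mol⁻¹] · [m⁻³·mol] = kg·m⁻¹·s⁻²
Both are kg·m⁻¹·s⁻², so they have the same dimensions and can be added.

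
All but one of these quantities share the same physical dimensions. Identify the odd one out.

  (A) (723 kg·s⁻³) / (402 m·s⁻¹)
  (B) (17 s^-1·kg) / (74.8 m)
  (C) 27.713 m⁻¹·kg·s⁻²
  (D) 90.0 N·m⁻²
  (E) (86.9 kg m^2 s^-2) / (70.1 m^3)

Work out the base dimensions of each:
  (A) [kg·s⁻³] / [m·s⁻¹] = kg·m⁻¹·s⁻²
  (B) [kg·s⁻¹] / [m] = kg·m⁻¹·s⁻¹
  (C) kg·m⁻¹·s⁻²
  (D) N·m⁻² = kg·m·s⁻²·m⁻² = kg·m⁻¹·s⁻²
  (E) [kg·m²·s⁻²] / [m³] = kg·m⁻¹·s⁻²
All reduce to kg·m⁻¹·s⁻² except (B), which is kg·m⁻¹·s⁻¹.

(B)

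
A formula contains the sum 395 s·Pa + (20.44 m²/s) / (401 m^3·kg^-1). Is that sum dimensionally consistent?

Yes

In SI base units:
  395 s·Pa:  Pa·s = N·m⁻²·s = kg·m⁻¹·s⁻¹
  (20.44 m²/s) / (401 m^3·kg^-1):  [m²·s⁻¹] / [kg⁻¹·m³] = kg·m⁻¹·s⁻¹
Both are kg·m⁻¹·s⁻¹, so they have the same dimensions and can be added.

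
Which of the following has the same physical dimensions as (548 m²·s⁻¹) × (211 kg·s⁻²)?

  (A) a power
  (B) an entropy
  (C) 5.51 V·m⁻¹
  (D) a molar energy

Reference: [m²·s⁻¹] · [kg·s⁻²] = kg·m²·s⁻³.
Each option:
  (A) [power] = kg·m²·s⁻³  ← same
  (B) [entropy] = kg·m²·s⁻²·K⁻¹
  (C) V·m⁻¹ = J·C⁻¹·m⁻¹ = kg·m·s⁻³·A⁻¹
  (D) [molar energy] = kg·m²·s⁻²·mol⁻¹
Only (A) matches kg·m²·s⁻³.

(A)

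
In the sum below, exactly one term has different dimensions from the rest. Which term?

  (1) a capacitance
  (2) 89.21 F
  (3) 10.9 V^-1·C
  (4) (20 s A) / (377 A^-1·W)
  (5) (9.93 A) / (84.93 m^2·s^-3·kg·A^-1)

(5)

Dimensions:
  (1) [capacitance] = kg⁻¹·m⁻²·s⁴·A²
  (2) F = C·V⁻¹ = kg⁻¹·m⁻²·s⁴·A²
  (3) C·V⁻¹ = s·A·(J·C⁻¹)⁻¹ = kg⁻¹·m⁻²·s⁴·A²
  (4) [s·A] / [kg·m²·s⁻³·A⁻¹] = kg⁻¹·m⁻²·s⁴·A²
  (5) [A] / [kg·m²·s⁻³·A⁻¹] = kg⁻¹·m⁻²·s³·A²
All reduce to kg⁻¹·m⁻²·s⁴·A² except (5), which is kg⁻¹·m⁻²·s³·A².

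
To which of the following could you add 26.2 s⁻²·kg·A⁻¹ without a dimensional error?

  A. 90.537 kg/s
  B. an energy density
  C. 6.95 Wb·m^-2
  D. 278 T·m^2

C.

Reference: kg·s⁻²·A⁻¹.
Each option:
  A. kg·s⁻¹
  B. [energy density] = kg·m⁻¹·s⁻²
  C. Wb·m⁻² = V·s·m⁻² = kg·s⁻²·A⁻¹  ← same
  D. T·m² = Wb·m⁻²·m² = kg·m²·s⁻²·A⁻¹
Only C. matches kg·s⁻²·A⁻¹.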